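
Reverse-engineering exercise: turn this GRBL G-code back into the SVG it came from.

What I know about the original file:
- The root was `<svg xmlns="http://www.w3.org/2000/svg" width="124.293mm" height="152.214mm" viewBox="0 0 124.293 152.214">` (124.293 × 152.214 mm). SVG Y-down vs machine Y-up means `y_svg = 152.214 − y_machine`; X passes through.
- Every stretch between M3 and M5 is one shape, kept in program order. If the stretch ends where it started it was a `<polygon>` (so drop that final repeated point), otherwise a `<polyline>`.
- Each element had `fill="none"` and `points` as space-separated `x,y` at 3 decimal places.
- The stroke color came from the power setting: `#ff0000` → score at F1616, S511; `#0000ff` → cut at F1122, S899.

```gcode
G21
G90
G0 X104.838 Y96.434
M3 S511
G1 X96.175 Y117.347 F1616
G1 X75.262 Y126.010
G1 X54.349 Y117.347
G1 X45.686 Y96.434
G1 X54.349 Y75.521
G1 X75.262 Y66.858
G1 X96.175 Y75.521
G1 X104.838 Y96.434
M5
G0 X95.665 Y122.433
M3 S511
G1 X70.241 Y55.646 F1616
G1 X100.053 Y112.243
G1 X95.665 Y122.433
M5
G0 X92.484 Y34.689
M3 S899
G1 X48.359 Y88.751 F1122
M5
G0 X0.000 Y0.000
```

Each laser-on run becomes one SVG element. Flip Y back into SVG space with y_svg = 152.214 − y_machine.

Run 1: S511 ⇒ score layer `#ff0000`. The run returns to its start, so emit a `<polygon>` with points (Y-flipped): 104.838,55.780 96.175,34.867 75.262,26.204 54.349,34.867 45.686,55.780 54.349,76.693 75.262,85.356 96.175,76.693.

Run 2: the run's S511 means `#ff0000` (score). The run returns to its start, so emit a `<polygon>` with points (Y-flipped): 95.665,29.781 70.241,96.568 100.053,39.971.

Run 3: the run's S899 means `#0000ff` (cut). The run is open, so emit a `<polyline>` with points (Y-flipped): 92.484,117.525 48.359,63.463.

<svg xmlns="http://www.w3.org/2000/svg" width="124.293mm" height="152.214mm" viewBox="0 0 124.293 152.214">
  <polygon points="104.838,55.780 96.175,34.867 75.262,26.204 54.349,34.867 45.686,55.780 54.349,76.693 75.262,85.356 96.175,76.693" fill="none" stroke="#ff0000"/>
  <polygon points="95.665,29.781 70.241,96.568 100.053,39.971" fill="none" stroke="#ff0000"/>
  <polyline points="92.484,117.525 48.359,63.463" fill="none" stroke="#0000ff"/>
</svg>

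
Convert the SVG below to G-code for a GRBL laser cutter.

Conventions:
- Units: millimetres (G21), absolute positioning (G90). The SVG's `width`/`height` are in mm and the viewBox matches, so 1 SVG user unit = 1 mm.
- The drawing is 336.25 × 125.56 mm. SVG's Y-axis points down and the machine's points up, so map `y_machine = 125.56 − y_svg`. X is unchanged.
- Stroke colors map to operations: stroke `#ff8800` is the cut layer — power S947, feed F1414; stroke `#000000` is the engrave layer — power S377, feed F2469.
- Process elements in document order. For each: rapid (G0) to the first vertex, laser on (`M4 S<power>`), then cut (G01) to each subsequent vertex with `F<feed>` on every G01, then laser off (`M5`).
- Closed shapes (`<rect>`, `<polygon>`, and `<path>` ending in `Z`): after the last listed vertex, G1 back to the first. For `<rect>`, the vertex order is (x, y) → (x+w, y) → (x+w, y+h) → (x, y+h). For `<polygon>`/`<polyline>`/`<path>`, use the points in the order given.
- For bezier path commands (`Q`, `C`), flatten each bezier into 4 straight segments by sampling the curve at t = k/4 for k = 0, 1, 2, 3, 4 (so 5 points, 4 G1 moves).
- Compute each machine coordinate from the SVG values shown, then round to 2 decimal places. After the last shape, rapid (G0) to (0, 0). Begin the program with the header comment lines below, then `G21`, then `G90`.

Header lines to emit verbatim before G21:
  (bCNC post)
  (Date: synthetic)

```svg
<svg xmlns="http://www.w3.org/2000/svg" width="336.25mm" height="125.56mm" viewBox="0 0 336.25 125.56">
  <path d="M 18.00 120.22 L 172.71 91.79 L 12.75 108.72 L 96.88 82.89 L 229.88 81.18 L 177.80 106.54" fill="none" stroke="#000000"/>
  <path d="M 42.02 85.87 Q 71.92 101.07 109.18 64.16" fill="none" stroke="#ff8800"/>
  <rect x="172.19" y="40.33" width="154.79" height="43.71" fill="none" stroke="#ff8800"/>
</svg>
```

1 u = 1 mm; y_m = 125.56 − y.

[1] `<path>` open polyline, #000000→engrave S377 F2469: (18.00,5.34) → (172.71,33.77) → (12.75,16.84) → (96.88,42.67) → (229.88,44.38) → (177.80,19.02)

[2] `<path>` quadratic bezier, #ff8800→cut S947 F1414: (42.02,39.69) → (57.43,35.35) → (73.76,37.52) → (91.01,46.20) → (109.18,61.40)

[3] `<rect>` rectangle, #ff8800→cut S947 F1414: (172.19,85.23) → (326.98,85.23) → (326.98,41.52) → (172.19,41.52) → (172.19,85.23) (closed)

(bCNC post)
(Date: synthetic)
G21
G90
G0 X18.00 Y5.34
M4 S377
G01 X172.71 Y33.77 F2469
G01 X12.75 Y16.84 F2469
G01 X96.88 Y42.67 F2469
G01 X229.88 Y44.38 F2469
G01 X177.80 Y19.02 F2469
M5
G0 X42.02 Y39.69
M4 S947
G01 X57.43 Y35.35 F1414
G01 X73.76 Y37.52 F1414
G01 X91.01 Y46.20 F1414
G01 X109.18 Y61.40 F1414
M5
G0 X172.19 Y85.23
M4 S947
G01 X326.98 Y85.23 F1414
G01 X326.98 Y41.52 F1414
G01 X172.19 Y41.52 F1414
G01 X172.19 Y85.23 F1414
M5
G0 X0.00 Y0.00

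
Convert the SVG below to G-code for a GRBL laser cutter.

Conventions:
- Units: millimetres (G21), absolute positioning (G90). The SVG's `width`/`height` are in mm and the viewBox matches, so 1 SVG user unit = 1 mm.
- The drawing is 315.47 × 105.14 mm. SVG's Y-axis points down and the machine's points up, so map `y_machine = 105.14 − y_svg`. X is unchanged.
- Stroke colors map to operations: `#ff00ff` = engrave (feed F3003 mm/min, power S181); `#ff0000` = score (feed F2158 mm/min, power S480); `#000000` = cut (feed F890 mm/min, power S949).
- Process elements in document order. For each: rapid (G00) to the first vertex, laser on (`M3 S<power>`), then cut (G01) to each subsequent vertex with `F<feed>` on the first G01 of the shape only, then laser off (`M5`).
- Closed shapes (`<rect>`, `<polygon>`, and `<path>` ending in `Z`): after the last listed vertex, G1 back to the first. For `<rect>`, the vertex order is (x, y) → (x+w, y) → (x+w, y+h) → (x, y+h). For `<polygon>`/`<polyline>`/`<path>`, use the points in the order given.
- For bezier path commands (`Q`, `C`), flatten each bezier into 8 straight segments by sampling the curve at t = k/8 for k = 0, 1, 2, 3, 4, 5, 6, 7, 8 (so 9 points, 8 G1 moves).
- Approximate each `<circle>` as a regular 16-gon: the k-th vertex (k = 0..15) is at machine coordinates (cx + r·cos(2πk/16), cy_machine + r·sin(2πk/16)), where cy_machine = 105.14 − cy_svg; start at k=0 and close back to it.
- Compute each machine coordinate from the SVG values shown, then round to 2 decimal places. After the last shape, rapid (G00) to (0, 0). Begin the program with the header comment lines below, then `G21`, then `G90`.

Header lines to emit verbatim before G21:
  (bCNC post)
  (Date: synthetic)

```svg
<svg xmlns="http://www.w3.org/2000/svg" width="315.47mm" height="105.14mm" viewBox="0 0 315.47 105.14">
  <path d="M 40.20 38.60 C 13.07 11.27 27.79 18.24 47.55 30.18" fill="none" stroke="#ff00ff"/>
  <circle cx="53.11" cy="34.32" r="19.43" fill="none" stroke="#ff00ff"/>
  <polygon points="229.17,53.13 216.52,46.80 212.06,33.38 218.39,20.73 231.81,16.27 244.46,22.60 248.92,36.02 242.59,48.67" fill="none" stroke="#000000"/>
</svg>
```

(bCNC post)
(Date: synthetic)
G21
G90
G00 X40.20 Y66.54
M3 S181
G01 X31.92 Y75.24 F3003
G01 X27.12 Y81.06
G01 X25.39 Y84.36
G01 X26.29 Y85.48
G01 X29.39 Y84.75
G01 X34.25 Y82.52
G01 X40.45 Y79.15
G01 X47.55 Y74.96
M5
G00 X72.54 Y70.82
M3 S181
G01 X71.06 Y78.26 F3003
G01 X66.85 Y84.56
G01 X60.55 Y88.77
G01 X53.11 Y90.25
G01 X45.67 Y88.77
G01 X39.37 Y84.56
G01 X35.16 Y78.26
G01 X33.68 Y70.82
G01 X35.16 Y63.38
G01 X39.37 Y57.08
G01 X45.67 Y52.87
G01 X53.11 Y51.39
G01 X60.55 Y52.87
G01 X66.85 Y57.08
G01 X71.06 Y63.38
G01 X72.54 Y70.82
M5
G00 X229.17 Y52.01
M3 S949
G01 X216.52 Y58.34 F890
G01 X212.06 Y71.76
G01 X218.39 Y84.41
G01 X231.81 Y88.87
G01 X244.46 Y82.54
G01 X248.92 Y69.12
G01 X242.59 Y56.47
G01 X229.17 Y52.01
M5
G00 X0.00 Y0.00

Since the viewBox matches the mm dimensions, user units are millimetres directly. The only transform is the Y-flip y_m = 105.14 − y_svg.

Shape 1 is a cubic bezier drawn with `<path>`. Its stroke #ff00ff means engrave at S181, F3003. After flipping Y the toolpath is (40.20,66.54) → (31.92,75.24) → (27.12,81.06) → (25.39,84.36) → (26.29,85.48) → (29.39,84.75) → (34.25,82.52) → (40.45,79.15) → (47.55,74.96).

Shape 2 is a circle drawn with `<circle>`. Its stroke #ff00ff means engrave at S181, F3003. After flipping Y the toolpath is (72.54,70.82) → (71.06,78.26) → (66.85,84.56) → (60.55,88.77) → (53.11,90.25) → (45.67,88.77) → (39.37,84.56) → (35.16,78.26) → (33.68,70.82) → (35.16,63.38) → (39.37,57.08) → (45.67,52.87) → (53.11,51.39) → (60.55,52.87) → (66.85,57.08) → (71.06,63.38) → (72.54,70.82), returning to the start.

Shape 3 is a regular polygon drawn with `<polygon>`. Its stroke #000000 means cut at S949, F890. After flipping Y the toolpath is (229.17,52.01) → (216.52,58.34) → (212.06,71.76) → (218.39,84.41) → (231.81,88.87) → (244.46,82.54) → (248.92,69.12) → (242.59,56.47) → (229.17,52.01), returning to the start.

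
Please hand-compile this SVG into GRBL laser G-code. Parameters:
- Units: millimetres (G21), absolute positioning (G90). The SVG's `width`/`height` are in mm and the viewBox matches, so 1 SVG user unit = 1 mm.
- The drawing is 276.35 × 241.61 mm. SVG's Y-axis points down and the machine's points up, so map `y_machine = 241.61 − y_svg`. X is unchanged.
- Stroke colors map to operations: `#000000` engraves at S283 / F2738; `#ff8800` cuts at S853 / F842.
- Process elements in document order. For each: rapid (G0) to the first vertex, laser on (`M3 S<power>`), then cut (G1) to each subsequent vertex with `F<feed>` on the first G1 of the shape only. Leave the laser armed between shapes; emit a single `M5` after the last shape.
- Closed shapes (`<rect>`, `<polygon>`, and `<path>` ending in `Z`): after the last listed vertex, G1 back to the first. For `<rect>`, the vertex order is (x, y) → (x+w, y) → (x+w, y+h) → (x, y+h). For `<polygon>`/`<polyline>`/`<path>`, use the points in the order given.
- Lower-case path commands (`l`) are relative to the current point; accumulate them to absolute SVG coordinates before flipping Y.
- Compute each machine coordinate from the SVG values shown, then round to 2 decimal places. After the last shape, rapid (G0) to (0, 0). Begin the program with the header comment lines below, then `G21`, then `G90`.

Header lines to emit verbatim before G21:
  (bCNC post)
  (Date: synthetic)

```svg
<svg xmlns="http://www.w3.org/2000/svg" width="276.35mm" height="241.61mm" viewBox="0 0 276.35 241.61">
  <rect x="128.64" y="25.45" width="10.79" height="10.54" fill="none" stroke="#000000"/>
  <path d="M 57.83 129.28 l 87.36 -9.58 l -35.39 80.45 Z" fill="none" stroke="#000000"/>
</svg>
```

viewBox `0 0 276.35 241.61` with mm width/height → 1 unit = 1 mm. Flip: y_m = 241.61 − y_svg.

**Shape 1** — `<rect>` rectangle, stroke `#000000` → engrave (S283, F2738). Machine vertices: (128.64,216.16) → (139.43,216.16) → (139.43,205.62) → (128.64,205.62) → (128.64,216.16). Closed: final G1 returns to the first vertex.

**Shape 2** — `<path>` regular polygon, stroke `#000000` → engrave (S283, F2738). Machine vertices: (57.83,112.33) → (145.19,121.91) → (109.80,41.46) → (57.83,112.33). Closed: final G1 returns to the first vertex.

(bCNC post)
(Date: synthetic)
G21
G90
G0 X128.64 Y216.16
M3 S283
G1 X139.43 Y216.16 F2738
G1 X139.43 Y205.62
G1 X128.64 Y205.62
G1 X128.64 Y216.16
G0 X57.83 Y112.33
M3 S283
G1 X145.19 Y121.91 F2738
G1 X109.80 Y41.46
G1 X57.83 Y112.33
M5
G0 X0.00 Y0.00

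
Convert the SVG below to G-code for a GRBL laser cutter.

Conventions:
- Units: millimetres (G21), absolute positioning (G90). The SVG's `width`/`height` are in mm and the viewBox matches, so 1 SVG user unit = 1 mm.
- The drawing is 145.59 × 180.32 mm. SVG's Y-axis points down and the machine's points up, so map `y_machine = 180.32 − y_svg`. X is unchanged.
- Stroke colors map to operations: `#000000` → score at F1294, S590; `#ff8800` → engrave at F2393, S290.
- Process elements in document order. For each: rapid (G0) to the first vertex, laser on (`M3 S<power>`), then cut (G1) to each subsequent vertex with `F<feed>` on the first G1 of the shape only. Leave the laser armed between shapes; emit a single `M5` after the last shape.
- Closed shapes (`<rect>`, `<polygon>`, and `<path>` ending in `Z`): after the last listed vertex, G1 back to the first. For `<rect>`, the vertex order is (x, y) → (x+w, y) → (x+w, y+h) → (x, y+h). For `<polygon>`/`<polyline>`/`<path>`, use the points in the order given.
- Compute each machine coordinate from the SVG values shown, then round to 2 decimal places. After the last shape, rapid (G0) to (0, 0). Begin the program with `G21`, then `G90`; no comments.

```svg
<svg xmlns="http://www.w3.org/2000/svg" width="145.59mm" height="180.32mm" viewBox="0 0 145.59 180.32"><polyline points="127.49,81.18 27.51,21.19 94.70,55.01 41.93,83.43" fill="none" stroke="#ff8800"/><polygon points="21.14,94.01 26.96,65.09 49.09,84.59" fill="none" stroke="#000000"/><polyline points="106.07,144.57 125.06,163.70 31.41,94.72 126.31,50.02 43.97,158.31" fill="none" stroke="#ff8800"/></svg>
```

G21
G90
G0 X127.49 Y99.14
M3 S290
G1 X27.51 Y159.13 F2393
G1 X94.70 Y125.31
G1 X41.93 Y96.89
G0 X21.14 Y86.31
M3 S590
G1 X26.96 Y115.23 F1294
G1 X49.09 Y95.73
G1 X21.14 Y86.31
G0 X106.07 Y35.75
M3 S290
G1 X125.06 Y16.62 F2393
G1 X31.41 Y85.60
G1 X126.31 Y130.30
G1 X43.97 Y22.01
M5
G0 X0.00 Y0.00

1 u = 1 mm; y_m = 180.32 − y.

[1] `<polyline>` open polyline, #ff8800→engrave S290 F2393: (127.49,99.14) → (27.51,159.13) → (94.70,125.31) → (41.93,96.89)

[2] `<polygon>` regular polygon, #000000→score S590 F1294: (21.14,86.31) → (26.96,115.23) → (49.09,95.73) → (21.14,86.31) (closed)

[3] `<polyline>` open polyline, #ff8800→engrave S290 F2393: (106.07,35.75) → (125.06,16.62) → (31.41,85.60) → (126.31,130.30) → (43.97,22.01)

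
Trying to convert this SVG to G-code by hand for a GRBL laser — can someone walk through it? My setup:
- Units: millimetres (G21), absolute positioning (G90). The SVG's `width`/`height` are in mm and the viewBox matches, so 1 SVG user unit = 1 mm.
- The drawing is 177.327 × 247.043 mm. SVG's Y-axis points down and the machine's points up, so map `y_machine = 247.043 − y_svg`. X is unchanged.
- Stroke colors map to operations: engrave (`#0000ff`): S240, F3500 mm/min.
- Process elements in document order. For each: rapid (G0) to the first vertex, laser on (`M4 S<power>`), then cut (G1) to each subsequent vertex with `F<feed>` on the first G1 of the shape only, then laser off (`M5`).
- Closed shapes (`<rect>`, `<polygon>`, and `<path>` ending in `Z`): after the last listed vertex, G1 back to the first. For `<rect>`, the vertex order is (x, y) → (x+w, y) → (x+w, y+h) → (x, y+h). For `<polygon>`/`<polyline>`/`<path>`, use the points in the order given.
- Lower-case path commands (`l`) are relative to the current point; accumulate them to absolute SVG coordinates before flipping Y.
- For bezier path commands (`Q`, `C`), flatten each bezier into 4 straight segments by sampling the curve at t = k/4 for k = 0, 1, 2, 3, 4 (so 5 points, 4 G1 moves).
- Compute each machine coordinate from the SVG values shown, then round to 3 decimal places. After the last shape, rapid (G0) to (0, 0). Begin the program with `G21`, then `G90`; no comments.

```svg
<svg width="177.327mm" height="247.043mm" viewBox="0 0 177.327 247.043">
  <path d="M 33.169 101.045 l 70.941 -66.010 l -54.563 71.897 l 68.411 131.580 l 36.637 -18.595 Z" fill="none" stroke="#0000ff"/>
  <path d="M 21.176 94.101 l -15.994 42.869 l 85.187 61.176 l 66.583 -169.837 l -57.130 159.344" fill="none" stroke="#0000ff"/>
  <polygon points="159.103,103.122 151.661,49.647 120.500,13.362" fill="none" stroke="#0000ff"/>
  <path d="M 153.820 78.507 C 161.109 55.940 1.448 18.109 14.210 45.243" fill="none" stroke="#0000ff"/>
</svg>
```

G21
G90
G0 X33.169 Y145.998
M4 S240
G1 X104.110 Y212.008 F3500
G1 X49.547 Y140.111
G1 X117.958 Y8.531
G1 X154.595 Y27.126
G1 X33.169 Y145.998
M5
G0 X21.176 Y152.942
M4 S240
G1 X5.182 Y110.073 F3500
G1 X90.369 Y48.897
G1 X156.952 Y218.734
G1 X99.822 Y59.390
M5
G0 X159.103 Y143.921
M4 S240
G1 X151.661 Y197.396 F3500
G1 X120.500 Y233.681
G1 X159.103 Y143.921
M5
G0 X153.820 Y168.536
M4 S240
G1 X133.286 Y187.070 F3500
G1 X81.963 Y203.806
G1 X31.665 Y211.223
G1 X14.210 Y201.800
M5
G0 X0.000 Y0.000

viewBox `0 0 177.327 247.043` with mm width/height → 1 unit = 1 mm. Flip: y_m = 247.043 − y_svg.

**Shape 1** — `<path>` closed polygon, stroke `#0000ff` → engrave (S240, F3500). Machine vertices: (33.169,145.998) → (104.110,212.008) → (49.547,140.111) → (117.958,8.531) → (154.595,27.126) → (33.169,145.998). Closed: final G1 returns to the first vertex.

**Shape 2** — `<path>` open polyline, stroke `#0000ff` → engrave (S240, F3500). Machine vertices: (21.176,152.942) → (5.182,110.073) → (90.369,48.897) → (156.952,218.734) → (99.822,59.390). Open path.

**Shape 3** — `<polygon>` closed polygon, stroke `#0000ff` → engrave (S240, F3500). Machine vertices: (159.103,143.921) → (151.661,197.396) → (120.500,233.681) → (159.103,143.921). Closed: final G1 returns to the first vertex.

**Shape 4** — `<path>` cubic bezier, stroke `#0000ff` → engrave (S240, F3500). Control points (SVG): P0=(153.820,78.507), P1=(161.109,55.940), P2=(1.448,18.109), P3=(14.210,45.243); sampled at t=k/4. Machine vertices: (153.820,168.536) → (133.286,187.070) → (81.963,203.806) → (31.665,211.223) → (14.210,201.800). Open path.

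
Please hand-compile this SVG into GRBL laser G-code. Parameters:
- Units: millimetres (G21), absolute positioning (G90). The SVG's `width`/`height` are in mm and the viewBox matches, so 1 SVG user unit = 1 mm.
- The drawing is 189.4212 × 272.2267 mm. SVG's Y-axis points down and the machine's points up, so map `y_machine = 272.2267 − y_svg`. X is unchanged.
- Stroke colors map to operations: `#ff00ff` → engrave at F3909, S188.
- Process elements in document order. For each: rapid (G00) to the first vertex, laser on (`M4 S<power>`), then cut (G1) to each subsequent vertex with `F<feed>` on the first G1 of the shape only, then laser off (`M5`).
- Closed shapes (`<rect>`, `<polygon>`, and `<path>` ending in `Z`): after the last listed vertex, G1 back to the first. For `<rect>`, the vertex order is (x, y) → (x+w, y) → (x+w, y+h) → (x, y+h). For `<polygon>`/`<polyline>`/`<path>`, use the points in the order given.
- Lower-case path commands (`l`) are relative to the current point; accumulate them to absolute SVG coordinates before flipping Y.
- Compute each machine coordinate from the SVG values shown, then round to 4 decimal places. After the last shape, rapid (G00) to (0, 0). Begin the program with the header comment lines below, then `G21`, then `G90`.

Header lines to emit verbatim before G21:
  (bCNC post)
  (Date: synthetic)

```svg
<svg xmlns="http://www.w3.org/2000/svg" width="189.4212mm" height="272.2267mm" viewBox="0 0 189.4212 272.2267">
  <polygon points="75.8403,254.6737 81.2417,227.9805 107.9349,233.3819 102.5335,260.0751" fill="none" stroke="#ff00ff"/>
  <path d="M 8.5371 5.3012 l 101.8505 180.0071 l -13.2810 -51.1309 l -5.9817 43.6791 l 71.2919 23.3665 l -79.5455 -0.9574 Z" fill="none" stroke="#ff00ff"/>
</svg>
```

(bCNC post)
(Date: synthetic)
G21
G90
G00 X75.8403 Y17.5530
M4 S188
G1 X81.2417 Y44.2462 F3909
G1 X107.9349 Y38.8448
G1 X102.5335 Y12.1516
G1 X75.8403 Y17.5530
M5
G00 X8.5371 Y266.9255
M4 S188
G1 X110.3876 Y86.9184 F3909
G1 X97.1066 Y138.0493
G1 X91.1249 Y94.3702
G1 X162.4168 Y71.0037
G1 X82.8713 Y71.9611
G1 X8.5371 Y266.9255
M5
G00 X0.0000 Y0.0000

Since the viewBox matches the mm dimensions, user units are millimetres directly. The only transform is the Y-flip y_m = 272.2267 − y_svg.

Shape 1 is a regular polygon drawn with `<polygon>`. Its stroke #ff00ff means engrave at S188, F3909. After flipping Y the toolpath is (75.8403,17.5530) → (81.2417,44.2462) → (107.9349,38.8448) → (102.5335,12.1516) → (75.8403,17.5530), returning to the start.

Shape 2 is a closed polygon drawn with `<path>`. Its stroke #ff00ff means engrave at S188, F3909. After flipping Y the toolpath is (8.5371,266.9255) → (110.3876,86.9184) → (97.1066,138.0493) → (91.1249,94.3702) → (162.4168,71.0037) → (82.8713,71.9611) → (8.5371,266.9255), returning to the start.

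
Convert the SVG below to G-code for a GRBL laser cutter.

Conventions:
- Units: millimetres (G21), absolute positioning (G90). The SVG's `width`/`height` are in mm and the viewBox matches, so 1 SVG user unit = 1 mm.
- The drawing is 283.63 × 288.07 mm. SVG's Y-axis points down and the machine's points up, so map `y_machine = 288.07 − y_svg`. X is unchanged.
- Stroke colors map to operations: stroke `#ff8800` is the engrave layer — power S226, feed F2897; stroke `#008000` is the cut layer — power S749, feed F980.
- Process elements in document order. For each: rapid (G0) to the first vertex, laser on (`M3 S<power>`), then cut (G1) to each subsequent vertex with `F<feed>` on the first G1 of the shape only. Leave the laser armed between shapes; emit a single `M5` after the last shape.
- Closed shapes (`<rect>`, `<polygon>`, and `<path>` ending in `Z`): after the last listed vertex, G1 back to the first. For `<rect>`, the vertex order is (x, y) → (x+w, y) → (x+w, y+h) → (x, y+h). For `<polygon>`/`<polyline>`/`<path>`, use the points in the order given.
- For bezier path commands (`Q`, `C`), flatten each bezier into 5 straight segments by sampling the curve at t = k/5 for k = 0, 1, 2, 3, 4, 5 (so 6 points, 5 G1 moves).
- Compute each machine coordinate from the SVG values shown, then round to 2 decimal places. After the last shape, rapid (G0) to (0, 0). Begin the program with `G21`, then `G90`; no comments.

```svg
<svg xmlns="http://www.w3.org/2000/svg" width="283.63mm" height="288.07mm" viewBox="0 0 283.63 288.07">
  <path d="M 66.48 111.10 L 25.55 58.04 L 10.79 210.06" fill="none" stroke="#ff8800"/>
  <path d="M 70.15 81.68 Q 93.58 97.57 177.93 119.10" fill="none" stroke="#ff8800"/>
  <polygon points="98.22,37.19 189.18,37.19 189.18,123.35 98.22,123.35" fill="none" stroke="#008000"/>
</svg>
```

G21
G90
G0 X66.48 Y176.97
M3 S226
G1 X25.55 Y230.03 F2897
G1 X10.79 Y78.01
G0 X70.15 Y206.39
M3 S226
G1 X81.96 Y199.81 F2897
G1 X98.64 Y192.78
G1 X120.20 Y185.29
G1 X146.63 Y177.36
G1 X177.93 Y168.97
G0 X98.22 Y250.88
M3 S749
G1 X189.18 Y250.88 F980
G1 X189.18 Y164.72
G1 X98.22 Y164.72
G1 X98.22 Y250.88
M5
G0 X0.00 Y0.00

viewBox `0 0 283.63 288.07` with mm width/height → 1 unit = 1 mm. Flip: y_m = 288.07 − y_svg.

**Shape 1** — `<path>` open polyline, stroke `#ff8800` → engrave (S226, F2897). Machine vertices: (66.48,176.97) → (25.55,230.03) → (10.79,78.01). Open path.

**Shape 2** — `<path>` quadratic bezier, stroke `#ff8800` → engrave (S226, F2897). Control points (SVG): P0=(70.15,81.68), P1=(93.58,97.57), P2=(177.93,119.10); sampled at t=k/5. Machine vertices: (70.15,206.39) → (81.96,199.81) → (98.64,192.78) → (120.20,185.29) → (146.63,177.36) → (177.93,168.97). Open path.

**Shape 3** — `<polygon>` rectangle, stroke `#008000` → cut (S749, F980). Machine vertices: (98.22,250.88) → (189.18,250.88) → (189.18,164.72) → (98.22,164.72) → (98.22,250.88). Closed: final G1 returns to the first vertex.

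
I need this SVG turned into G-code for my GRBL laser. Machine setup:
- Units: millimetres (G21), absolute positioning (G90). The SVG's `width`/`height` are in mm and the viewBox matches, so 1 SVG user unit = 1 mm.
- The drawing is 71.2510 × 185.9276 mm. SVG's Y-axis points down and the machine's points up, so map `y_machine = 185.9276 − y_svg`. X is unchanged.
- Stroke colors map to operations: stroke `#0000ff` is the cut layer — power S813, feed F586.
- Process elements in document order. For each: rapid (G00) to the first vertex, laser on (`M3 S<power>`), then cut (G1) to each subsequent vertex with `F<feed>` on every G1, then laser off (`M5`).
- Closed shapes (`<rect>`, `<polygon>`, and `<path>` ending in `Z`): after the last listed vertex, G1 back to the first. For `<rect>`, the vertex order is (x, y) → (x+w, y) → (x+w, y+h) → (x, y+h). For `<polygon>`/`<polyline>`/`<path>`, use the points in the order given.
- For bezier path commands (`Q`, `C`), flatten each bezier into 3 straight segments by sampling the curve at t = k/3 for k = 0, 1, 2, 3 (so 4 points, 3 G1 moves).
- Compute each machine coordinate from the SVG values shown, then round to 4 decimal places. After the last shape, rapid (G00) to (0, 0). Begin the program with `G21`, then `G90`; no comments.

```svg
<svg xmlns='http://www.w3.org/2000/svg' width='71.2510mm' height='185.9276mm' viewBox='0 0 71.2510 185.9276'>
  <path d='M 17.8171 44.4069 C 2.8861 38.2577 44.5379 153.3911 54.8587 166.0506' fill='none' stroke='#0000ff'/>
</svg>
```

G21
G90
G00 X17.8171 Y141.5207
M3 S813
G1 X18.4910 Y115.5296 F586
G1 X37.3503 Y58.4072 F586
G1 X54.8587 Y19.8770 F586
M5
G00 X0.0000 Y0.0000

viewBox `0 0 71.2510 185.9276` with mm width/height → 1 unit = 1 mm. Flip: y_m = 185.9276 − y_svg.

**Shape 1** — `<path>` cubic bezier, stroke `#0000ff` → cut (S813, F586). Control points (SVG): P0=(17.8171,44.4069), P1=(2.8861,38.2577), P2=(44.5379,153.3911), P3=(54.8587,166.0506); sampled at t=k/3. Machine vertices: (17.8171,141.5207) → (18.4910,115.5296) → (37.3503,58.4072) → (54.8587,19.8770). Open path.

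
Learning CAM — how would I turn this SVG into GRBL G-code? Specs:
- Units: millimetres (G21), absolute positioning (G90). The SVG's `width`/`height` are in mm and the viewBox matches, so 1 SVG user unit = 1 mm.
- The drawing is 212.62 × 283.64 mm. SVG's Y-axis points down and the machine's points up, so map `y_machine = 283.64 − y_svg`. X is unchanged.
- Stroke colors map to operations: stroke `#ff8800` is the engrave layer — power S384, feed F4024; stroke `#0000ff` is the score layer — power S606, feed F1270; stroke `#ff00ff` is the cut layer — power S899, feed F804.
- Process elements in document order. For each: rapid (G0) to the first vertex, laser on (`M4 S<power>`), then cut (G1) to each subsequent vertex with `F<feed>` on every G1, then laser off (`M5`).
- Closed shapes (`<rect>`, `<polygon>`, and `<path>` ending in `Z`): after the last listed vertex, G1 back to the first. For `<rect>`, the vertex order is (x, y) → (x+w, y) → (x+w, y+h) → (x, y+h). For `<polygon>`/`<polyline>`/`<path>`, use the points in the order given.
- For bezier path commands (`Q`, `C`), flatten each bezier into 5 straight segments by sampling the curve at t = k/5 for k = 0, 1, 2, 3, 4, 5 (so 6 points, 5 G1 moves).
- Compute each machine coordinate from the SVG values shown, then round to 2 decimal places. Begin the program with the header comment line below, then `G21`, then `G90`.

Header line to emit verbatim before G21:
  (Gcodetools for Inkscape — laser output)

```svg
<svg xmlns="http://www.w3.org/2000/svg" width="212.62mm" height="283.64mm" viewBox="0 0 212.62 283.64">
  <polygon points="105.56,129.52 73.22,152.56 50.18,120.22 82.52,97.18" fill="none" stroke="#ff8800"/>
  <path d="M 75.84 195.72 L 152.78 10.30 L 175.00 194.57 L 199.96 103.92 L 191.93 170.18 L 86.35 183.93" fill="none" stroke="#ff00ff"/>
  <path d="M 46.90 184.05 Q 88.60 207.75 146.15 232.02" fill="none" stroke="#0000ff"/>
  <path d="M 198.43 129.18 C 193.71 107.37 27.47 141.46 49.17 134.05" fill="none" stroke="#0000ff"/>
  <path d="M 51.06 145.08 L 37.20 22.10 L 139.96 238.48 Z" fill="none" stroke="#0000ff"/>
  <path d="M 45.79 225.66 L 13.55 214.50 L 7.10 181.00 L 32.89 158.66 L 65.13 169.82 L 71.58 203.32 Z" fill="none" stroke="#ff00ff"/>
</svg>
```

(Gcodetools for Inkscape — laser output)
G21
G90
G0 X105.56 Y154.12
M4 S384
G1 X73.22 Y131.08 F4024
G1 X50.18 Y163.42 F4024
G1 X82.52 Y186.46 F4024
G1 X105.56 Y154.12 F4024
M5
G0 X75.84 Y87.92
M4 S899
G1 X152.78 Y273.34 F804
G1 X175.00 Y89.07 F804
G1 X199.96 Y179.72 F804
G1 X191.93 Y113.46 F804
G1 X86.35 Y99.71 F804
M5
G0 X46.90 Y99.59
M4 S606
G1 X64.21 Y90.09 F1270
G1 X82.80 Y80.54 F1270
G1 X102.65 Y70.94 F1270
G1 X123.76 Y61.31 F1270
G1 X146.15 Y51.62 F1270
M5
G0 X198.43 Y154.46
M4 S606
G1 X179.01 Y161.62 F1270
G1 X137.60 Y160.03 F1270
G1 X90.98 Y154.38 F1270
G1 X55.91 Y149.34 F1270
G1 X49.17 Y149.59 F1270
M5
G0 X51.06 Y138.56
M4 S606
G1 X37.20 Y261.54 F1270
G1 X139.96 Y45.16 F1270
G1 X51.06 Y138.56 F1270
M5
G0 X45.79 Y57.98
M4 S899
G1 X13.55 Y69.14 F804
G1 X7.10 Y102.64 F804
G1 X32.89 Y124.98 F804
G1 X65.13 Y113.82 F804
G1 X71.58 Y80.32 F804
G1 X45.79 Y57.98 F804
M5

1 u = 1 mm; y_m = 283.64 − y.

[1] `<polygon>` regular polygon, #ff8800→engrave S384 F4024: (105.56,154.12) → (73.22,131.08) → (50.18,163.42) → (82.52,186.46) → (105.56,154.12) (closed)

[2] `<path>` open polyline, #ff00ff→cut S899 F804: (75.84,87.92) → (152.78,273.34) → (175.00,89.07) → (199.96,179.72) → (191.93,113.46) → (86.35,99.71)

[3] `<path>` quadratic bezier, #0000ff→score S606 F1270: (46.90,99.59) → (64.21,90.09) → (82.80,80.54) → (102.65,70.94) → (123.76,61.31) → (146.15,51.62)

[4] `<path>` cubic bezier, #0000ff→score S606 F1270: (198.43,154.46) → (179.01,161.62) → (137.60,160.03) → (90.98,154.38) → (55.91,149.34) → (49.17,149.59)

[5] `<path>` closed polygon, #0000ff→score S606 F1270: (51.06,138.56) → (37.20,261.54) → (139.96,45.16) → (51.06,138.56) (closed)

[6] `<path>` regular polygon, #ff00ff→cut S899 F804: (45.79,57.98) → (13.55,69.14) → (7.10,102.64) → (32.89,124.98) → (65.13,113.82) → (71.58,80.32) → (45.79,57.98) (closed)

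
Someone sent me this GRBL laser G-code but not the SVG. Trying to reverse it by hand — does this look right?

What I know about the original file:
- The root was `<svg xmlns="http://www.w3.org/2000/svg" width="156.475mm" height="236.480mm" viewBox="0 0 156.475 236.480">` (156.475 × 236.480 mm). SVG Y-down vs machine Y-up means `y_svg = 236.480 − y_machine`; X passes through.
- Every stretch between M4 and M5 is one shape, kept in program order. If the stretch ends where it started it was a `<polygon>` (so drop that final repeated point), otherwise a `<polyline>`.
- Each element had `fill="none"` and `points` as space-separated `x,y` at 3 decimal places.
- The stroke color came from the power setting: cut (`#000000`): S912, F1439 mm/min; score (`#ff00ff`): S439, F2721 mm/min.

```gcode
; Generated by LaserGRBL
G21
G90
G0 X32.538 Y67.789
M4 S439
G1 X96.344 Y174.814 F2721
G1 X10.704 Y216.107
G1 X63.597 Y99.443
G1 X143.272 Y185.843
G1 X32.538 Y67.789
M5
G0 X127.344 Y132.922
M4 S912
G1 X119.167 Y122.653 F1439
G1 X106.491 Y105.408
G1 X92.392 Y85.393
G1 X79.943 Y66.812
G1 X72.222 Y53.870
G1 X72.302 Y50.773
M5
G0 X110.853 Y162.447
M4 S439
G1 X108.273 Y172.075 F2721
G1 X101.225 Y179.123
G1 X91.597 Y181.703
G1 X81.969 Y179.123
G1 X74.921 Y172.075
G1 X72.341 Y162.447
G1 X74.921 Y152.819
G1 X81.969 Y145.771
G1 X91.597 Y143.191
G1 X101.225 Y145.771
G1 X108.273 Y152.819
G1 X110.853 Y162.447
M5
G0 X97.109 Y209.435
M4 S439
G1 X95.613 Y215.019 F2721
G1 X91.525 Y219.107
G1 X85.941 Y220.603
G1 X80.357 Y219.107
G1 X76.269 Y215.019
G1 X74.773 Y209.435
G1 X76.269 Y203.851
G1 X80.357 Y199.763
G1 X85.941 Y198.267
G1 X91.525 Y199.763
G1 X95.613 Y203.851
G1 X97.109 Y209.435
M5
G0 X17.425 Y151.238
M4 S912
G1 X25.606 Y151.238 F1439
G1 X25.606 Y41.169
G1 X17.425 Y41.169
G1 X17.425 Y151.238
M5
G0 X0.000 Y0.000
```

<svg xmlns="http://www.w3.org/2000/svg" width="156.475mm" height="236.480mm" viewBox="0 0 156.475 236.480">
  <polygon points="32.538,168.691 96.344,61.666 10.704,20.373 63.597,137.037 143.272,50.637" fill="none" stroke="#ff00ff"/>
  <polyline points="127.344,103.558 119.167,113.827 106.491,131.072 92.392,151.087 79.943,169.668 72.222,182.610 72.302,185.707" fill="none" stroke="#000000"/>
  <polygon points="110.853,74.033 108.273,64.405 101.225,57.357 91.597,54.777 81.969,57.357 74.921,64.405 72.341,74.033 74.921,83.661 81.969,90.709 91.597,93.289 101.225,90.709 108.273,83.661" fill="none" stroke="#ff00ff"/>
  <polygon points="97.109,27.045 95.613,21.461 91.525,17.373 85.941,15.877 80.357,17.373 76.269,21.461 74.773,27.045 76.269,32.629 80.357,36.717 85.941,38.213 91.525,36.717 95.613,32.629" fill="none" stroke="#ff00ff"/>
  <polygon points="17.425,85.242 25.606,85.242 25.606,195.311 17.425,195.311" fill="none" stroke="#000000"/>
</svg>

Machine Y-up, SVG Y-down with viewBox height 236.480, so y_svg = 236.480 − y_machine; X carries over.

Run 1: the run's S439 means `#ff00ff` (score). The run returns to its start, so emit a `<polygon>` with points (Y-flipped): 32.538,168.691 96.344,61.666 10.704,20.373 63.597,137.037 143.272,50.637.

Run 2: the run's S912 means `#000000` (cut). The run is open, so emit a `<polyline>` with points (Y-flipped): 127.344,103.558 119.167,113.827 106.491,131.072 92.392,151.087 79.943,169.668 72.222,182.610 72.302,185.707.

Run 3: S439 ⇒ score layer `#ff00ff`. The run returns to its start, so emit a `<polygon>` with points (Y-flipped): 110.853,74.033 108.273,64.405 101.225,57.357 91.597,54.777 81.969,57.357 74.921,64.405 72.341,74.033 74.921,83.661 81.969,90.709 91.597,93.289 101.225,90.709 108.273,83.661.

Run 4: power S439 maps to stroke `#ff00ff` (score). The run returns to its start, so emit a `<polygon>` with points (Y-flipped): 97.109,27.045 95.613,21.461 91.525,17.373 85.941,15.877 80.357,17.373 76.269,21.461 74.773,27.045 76.269,32.629 80.357,36.717 85.941,38.213 91.525,36.717 95.613,32.629.

Run 5: power S912 maps to stroke `#000000` (cut). The run returns to its start, so emit a `<polygon>` with points (Y-flipped): 17.425,85.242 25.606,85.242 25.606,195.311 17.425,195.311.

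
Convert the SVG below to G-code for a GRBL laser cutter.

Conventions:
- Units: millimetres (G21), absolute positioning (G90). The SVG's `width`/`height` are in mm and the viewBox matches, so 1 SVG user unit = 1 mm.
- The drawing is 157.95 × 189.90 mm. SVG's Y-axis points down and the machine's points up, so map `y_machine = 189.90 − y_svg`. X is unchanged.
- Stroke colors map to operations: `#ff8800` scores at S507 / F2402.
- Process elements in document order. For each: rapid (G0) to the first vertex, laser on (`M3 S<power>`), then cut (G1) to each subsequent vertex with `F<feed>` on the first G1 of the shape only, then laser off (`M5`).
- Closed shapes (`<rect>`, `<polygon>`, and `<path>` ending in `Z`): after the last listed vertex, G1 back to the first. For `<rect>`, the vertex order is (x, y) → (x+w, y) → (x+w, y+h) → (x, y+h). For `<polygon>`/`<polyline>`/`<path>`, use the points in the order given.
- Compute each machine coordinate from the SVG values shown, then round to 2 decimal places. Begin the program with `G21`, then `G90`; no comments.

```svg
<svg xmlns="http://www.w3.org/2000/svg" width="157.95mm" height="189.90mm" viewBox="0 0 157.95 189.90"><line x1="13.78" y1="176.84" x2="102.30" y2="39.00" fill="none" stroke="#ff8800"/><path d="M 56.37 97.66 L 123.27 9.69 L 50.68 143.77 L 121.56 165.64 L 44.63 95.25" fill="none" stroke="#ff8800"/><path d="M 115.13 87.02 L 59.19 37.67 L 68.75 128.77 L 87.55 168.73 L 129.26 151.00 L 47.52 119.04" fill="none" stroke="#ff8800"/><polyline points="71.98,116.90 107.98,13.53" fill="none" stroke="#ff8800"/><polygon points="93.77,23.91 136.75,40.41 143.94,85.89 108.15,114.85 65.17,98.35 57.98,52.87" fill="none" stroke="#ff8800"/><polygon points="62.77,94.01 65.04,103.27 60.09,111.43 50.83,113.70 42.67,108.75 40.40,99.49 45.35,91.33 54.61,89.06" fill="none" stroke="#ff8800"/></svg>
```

G21
G90
G0 X13.78 Y13.06
M3 S507
G1 X102.30 Y150.90 F2402
M5
G0 X56.37 Y92.24
M3 S507
G1 X123.27 Y180.21 F2402
G1 X50.68 Y46.13
G1 X121.56 Y24.26
G1 X44.63 Y94.65
M5
G0 X115.13 Y102.88
M3 S507
G1 X59.19 Y152.23 F2402
G1 X68.75 Y61.13
G1 X87.55 Y21.17
G1 X129.26 Y38.90
G1 X47.52 Y70.86
M5
G0 X71.98 Y73.00
M3 S507
G1 X107.98 Y176.37 F2402
M5
G0 X93.77 Y165.99
M3 S507
G1 X136.75 Y149.49 F2402
G1 X143.94 Y104.01
G1 X108.15 Y75.05
G1 X65.17 Y91.55
G1 X57.98 Y137.03
G1 X93.77 Y165.99
M5
G0 X62.77 Y95.89
M3 S507
G1 X65.04 Y86.63 F2402
G1 X60.09 Y78.47
G1 X50.83 Y76.20
G1 X42.67 Y81.15
G1 X40.40 Y90.41
G1 X45.35 Y98.57
G1 X54.61 Y100.84
G1 X62.77 Y95.89
M5

Since the viewBox matches the mm dimensions, user units are millimetres directly. The only transform is the Y-flip y_m = 189.90 − y_svg.

Shape 1 is a line segment drawn with `<line>`. Its stroke #ff8800 means score at S507, F2402. After flipping Y the toolpath is (13.78,13.06) → (102.30,150.90).

Shape 2 is a open polyline drawn with `<path>`. Its stroke #ff8800 means score at S507, F2402. After flipping Y the toolpath is (56.37,92.24) → (123.27,180.21) → (50.68,46.13) → (121.56,24.26) → (44.63,94.65).

Shape 3 is a open polyline drawn with `<path>`. Its stroke #ff8800 means score at S507, F2402. After flipping Y the toolpath is (115.13,102.88) → (59.19,152.23) → (68.75,61.13) → (87.55,21.17) → (129.26,38.90) → (47.52,70.86).

Shape 4 is a line segment drawn with `<polyline>`. Its stroke #ff8800 means score at S507, F2402. After flipping Y the toolpath is (71.98,73.00) → (107.98,176.37).

Shape 5 is a regular polygon drawn with `<polygon>`. Its stroke #ff8800 means score at S507, F2402. After flipping Y the toolpath is (93.77,165.99) → (136.75,149.49) → (143.94,104.01) → (108.15,75.05) → (65.17,91.55) → (57.98,137.03) → (93.77,165.99), returning to the start.

Shape 6 is a regular polygon drawn with `<polygon>`. Its stroke #ff8800 means score at S507, F2402. After flipping Y the toolpath is (62.77,95.89) → (65.04,86.63) → (60.09,78.47) → (50.83,76.20) → (42.67,81.15) → (40.40,90.41) → (45.35,98.57) → (54.61,100.84) → (62.77,95.89), returning to the start.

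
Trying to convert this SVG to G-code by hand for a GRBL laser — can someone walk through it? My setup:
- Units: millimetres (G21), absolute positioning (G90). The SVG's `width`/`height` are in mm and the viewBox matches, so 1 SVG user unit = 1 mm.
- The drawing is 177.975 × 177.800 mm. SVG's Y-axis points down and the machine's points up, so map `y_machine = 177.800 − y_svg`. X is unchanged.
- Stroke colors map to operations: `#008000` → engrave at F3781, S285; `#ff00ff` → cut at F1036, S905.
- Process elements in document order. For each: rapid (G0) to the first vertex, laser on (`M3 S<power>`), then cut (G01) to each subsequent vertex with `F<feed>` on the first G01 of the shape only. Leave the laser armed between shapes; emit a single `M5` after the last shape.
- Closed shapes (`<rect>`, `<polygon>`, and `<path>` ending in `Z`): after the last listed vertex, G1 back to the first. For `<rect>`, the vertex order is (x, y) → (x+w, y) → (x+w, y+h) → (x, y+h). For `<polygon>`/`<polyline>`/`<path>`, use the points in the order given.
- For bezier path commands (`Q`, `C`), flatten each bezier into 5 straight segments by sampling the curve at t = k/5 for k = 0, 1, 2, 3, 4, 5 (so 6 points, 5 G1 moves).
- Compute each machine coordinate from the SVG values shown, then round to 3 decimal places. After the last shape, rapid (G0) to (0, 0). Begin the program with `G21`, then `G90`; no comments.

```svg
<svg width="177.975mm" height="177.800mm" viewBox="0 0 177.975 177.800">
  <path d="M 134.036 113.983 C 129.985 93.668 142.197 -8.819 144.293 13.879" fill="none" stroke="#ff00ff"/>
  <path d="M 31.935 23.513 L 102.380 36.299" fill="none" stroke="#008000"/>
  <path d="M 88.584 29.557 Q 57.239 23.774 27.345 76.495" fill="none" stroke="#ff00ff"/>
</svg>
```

viewBox `0 0 177.975 177.800` with mm width/height → 1 unit = 1 mm. Flip: y_m = 177.800 − y_svg.

**Shape 1** — `<path>` cubic bezier, stroke `#ff00ff` → cut (S905, F1036). Control points (SVG): P0=(134.036,113.983), P1=(129.985,93.668), P2=(142.197,-8.819), P3=(144.293,13.879); sampled at t=k/5. Machine vertices: (134.036,63.817) → (133.346,84.208) → (135.293,114.367) → (138.610,144.341) → (142.033,164.176) → (144.293,163.921). Open path.

**Shape 2** — `<path>` line segment, stroke `#008000` → engrave (S285, F3781). Machine vertices: (31.935,154.287) → (102.380,141.501). Open path.

**Shape 3** — `<path>` quadratic bezier, stroke `#ff00ff` → cut (S905, F1036). Control points (SVG): P0=(88.584,29.557), P1=(57.239,23.774), P2=(27.345,76.495); sampled at t=k/5. Machine vertices: (88.584,148.243) → (76.104,148.216) → (63.740,143.509) → (51.492,134.121) → (39.361,120.053) → (27.345,101.305). Open path.

G21
G90
G0 X134.036 Y63.817
M3 S905
G01 X133.346 Y84.208 F1036
G01 X135.293 Y114.367
G01 X138.610 Y144.341
G01 X142.033 Y164.176
G01 X144.293 Y163.921
G0 X31.935 Y154.287
M3 S285
G01 X102.380 Y141.501 F3781
G0 X88.584 Y148.243
M3 S905
G01 X76.104 Y148.216 F1036
G01 X63.740 Y143.509
G01 X51.492 Y134.121
G01 X39.361 Y120.053
G01 X27.345 Y101.305
M5
G0 X0.000 Y0.000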